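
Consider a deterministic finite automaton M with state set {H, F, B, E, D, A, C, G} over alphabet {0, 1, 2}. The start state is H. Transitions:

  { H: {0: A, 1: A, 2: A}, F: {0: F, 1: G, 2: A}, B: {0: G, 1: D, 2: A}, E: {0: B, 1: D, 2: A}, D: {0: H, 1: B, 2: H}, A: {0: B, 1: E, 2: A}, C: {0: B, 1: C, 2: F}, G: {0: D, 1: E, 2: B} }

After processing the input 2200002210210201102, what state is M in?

B

Trace: H -2-> A -2-> A -0-> B -0-> G -0-> D -0-> H -2-> A -2-> A -1-> E -0-> B -2-> A -1-> E -0-> B -2-> A -0-> B -1-> D -1-> B -0-> G -2-> B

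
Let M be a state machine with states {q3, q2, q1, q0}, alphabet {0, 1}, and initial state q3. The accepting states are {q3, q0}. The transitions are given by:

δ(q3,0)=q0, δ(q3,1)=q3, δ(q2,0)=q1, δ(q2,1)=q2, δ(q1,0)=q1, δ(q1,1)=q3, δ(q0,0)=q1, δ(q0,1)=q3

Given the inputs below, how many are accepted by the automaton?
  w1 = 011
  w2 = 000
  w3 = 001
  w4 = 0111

3

w1: Trace: q3 -0-> q0 -1-> q3 -1-> q3  → end q3, accepted
w2: Trace: q3 -0-> q0 -0-> q1 -0-> q1  → end q1, rejected
w3: Trace: q3 -0-> q0 -0-> q1 -1-> q3  → end q3, accepted
w4: Trace: q3 -0-> q0 -1-> q3 -1-> q3 -1-> q3  → end q3, accepted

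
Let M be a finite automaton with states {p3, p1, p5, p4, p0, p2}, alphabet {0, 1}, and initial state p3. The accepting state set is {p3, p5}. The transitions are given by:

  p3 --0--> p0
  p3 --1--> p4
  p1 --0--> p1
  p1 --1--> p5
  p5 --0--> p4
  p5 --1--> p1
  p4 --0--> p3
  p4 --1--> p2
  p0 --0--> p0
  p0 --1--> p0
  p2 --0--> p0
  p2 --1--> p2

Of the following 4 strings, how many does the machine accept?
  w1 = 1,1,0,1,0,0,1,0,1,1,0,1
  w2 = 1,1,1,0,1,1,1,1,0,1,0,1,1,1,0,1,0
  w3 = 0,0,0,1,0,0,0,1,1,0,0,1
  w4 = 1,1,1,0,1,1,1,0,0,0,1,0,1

w1: p3 → p4 → p2 → p0 → p0 → p0 → p0 → p0 → p0 → p0 → p0 → p0 → p0  → end p0, rejected
w2: p3 → p4 → p2 → p2 → p0 → p0 → p0 → p0 → p0 → p0 → p0 → p0 → p0 → p0 → p0 → p0 → p0 → p0  → end p0, rejected
w3: p3 → p0 → p0 → p0 → p0 → p0 → p0 → p0 → p0 → p0 → p0 → p0 → p0  → end p0, rejected
w4: p3 → p4 → p2 → p2 → p0 → p0 → p0 → p0 → p0 → p0 → p0 → p0 → p0 → p0  → end p0, rejected

0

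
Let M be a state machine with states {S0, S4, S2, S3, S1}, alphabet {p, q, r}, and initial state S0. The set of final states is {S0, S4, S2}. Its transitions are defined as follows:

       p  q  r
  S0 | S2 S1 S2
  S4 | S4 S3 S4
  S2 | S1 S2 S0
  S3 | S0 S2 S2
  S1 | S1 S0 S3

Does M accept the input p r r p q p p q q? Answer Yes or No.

No

Trace: S0 -p-> S2 -r-> S0 -r-> S2 -p-> S1 -q-> S0 -p-> S2 -p-> S1 -q-> S0 -q-> S1
End state S1 is not accepting.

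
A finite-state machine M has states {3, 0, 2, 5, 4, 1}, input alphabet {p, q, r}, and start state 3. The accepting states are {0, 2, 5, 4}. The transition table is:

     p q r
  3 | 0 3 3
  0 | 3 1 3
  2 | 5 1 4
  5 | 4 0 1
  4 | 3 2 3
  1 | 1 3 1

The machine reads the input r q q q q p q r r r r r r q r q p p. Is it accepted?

No

3 → 3 → 3 → 3 → 3 → 3 → 0 → 1 → 1 → 1 → 1 → 1 → 1 → 1 → 3 → 3 → 3 → 0 → 3
End state 3 is not accepting.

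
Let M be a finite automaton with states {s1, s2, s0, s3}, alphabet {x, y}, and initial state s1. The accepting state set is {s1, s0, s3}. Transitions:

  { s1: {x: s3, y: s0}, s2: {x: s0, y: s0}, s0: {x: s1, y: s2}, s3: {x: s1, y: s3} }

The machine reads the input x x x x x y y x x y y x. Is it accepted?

start at s1
read 'x': s1 → s3
read 'x': s3 → s1
read 'x': s1 → s3
read 'x': s3 → s1
read 'x': s1 → s3
read 'y': s3 → s3
read 'y': s3 → s3
read 'x': s3 → s1
read 'x': s1 → s3
read 'y': s3 → s3
read 'y': s3 → s3
read 'x': s3 → s1
End state s1 is accepting.

Yes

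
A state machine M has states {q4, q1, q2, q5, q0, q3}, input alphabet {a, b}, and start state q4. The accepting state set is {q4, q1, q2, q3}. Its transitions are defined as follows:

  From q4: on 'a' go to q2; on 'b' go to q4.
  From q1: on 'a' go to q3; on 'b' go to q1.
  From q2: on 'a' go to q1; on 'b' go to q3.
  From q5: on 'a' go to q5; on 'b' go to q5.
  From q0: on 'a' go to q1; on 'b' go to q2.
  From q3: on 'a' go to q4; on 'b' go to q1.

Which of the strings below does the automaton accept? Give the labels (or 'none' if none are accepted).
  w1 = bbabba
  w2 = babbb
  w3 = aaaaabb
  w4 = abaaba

w1, w2, w3, w4

w1: q4 → q4 → q4 → q2 → q3 → q1 → q3  → end q3, accepted
w2: q4 → q4 → q2 → q3 → q1 → q1  → end q1, accepted
w3: q4 → q2 → q1 → q3 → q4 → q2 → q3 → q1  → end q1, accepted
w4: q4 → q2 → q3 → q4 → q2 → q3 → q4  → end q4, accepted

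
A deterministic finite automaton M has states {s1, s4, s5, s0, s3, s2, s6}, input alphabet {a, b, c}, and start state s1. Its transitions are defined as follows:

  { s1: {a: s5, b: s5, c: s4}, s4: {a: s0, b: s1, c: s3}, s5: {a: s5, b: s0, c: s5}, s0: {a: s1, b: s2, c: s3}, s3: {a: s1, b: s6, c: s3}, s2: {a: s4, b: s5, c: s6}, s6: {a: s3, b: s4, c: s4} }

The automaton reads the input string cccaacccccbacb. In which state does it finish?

s1

s1 → s4 → s3 → s3 → s1 → s5 → s5 → s5 → s5 → s5 → s5 → s0 → s1 → s4 → s1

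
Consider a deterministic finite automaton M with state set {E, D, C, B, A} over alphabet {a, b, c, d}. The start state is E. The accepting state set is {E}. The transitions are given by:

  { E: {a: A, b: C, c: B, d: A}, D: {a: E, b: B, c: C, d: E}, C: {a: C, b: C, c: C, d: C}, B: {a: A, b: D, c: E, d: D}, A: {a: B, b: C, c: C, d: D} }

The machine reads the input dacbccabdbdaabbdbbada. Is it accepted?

Trace: E -d-> A -a-> B -c-> E -b-> C -c-> C -c-> C -a-> C -b-> C -d-> C -b-> C -d-> C -a-> C -a-> C -b-> C -b-> C -d-> C -b-> C -b-> C -a-> C -d-> C -a-> C
End state C is not accepting.

No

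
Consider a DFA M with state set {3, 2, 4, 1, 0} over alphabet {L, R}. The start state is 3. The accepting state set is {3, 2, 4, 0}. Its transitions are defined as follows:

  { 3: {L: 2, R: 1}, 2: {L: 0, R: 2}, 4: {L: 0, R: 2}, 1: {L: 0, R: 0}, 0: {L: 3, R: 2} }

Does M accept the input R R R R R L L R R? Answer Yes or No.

start at 3
read 'R': 3 → 1
read 'R': 1 → 0
read 'R': 0 → 2
read 'R': 2 → 2
read 'R': 2 → 2
read 'L': 2 → 0
read 'L': 0 → 3
read 'R': 3 → 1
read 'R': 1 → 0
End state 0 is accepting.

Yes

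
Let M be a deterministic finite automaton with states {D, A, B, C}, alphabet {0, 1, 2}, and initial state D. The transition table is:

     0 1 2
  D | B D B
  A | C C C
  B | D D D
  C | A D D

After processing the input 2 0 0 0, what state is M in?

D

D → B → D → B → D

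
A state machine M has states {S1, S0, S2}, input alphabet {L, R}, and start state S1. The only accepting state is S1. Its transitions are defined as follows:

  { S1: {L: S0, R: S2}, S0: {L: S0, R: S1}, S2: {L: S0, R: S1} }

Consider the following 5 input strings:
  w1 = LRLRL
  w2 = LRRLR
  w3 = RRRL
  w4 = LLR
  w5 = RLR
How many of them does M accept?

3

w1: Trace: S1 -L-> S0 -R-> S1 -L-> S0 -R-> S1 -L-> S0  → end S0, rejected
w2: Trace: S1 -L-> S0 -R-> S1 -R-> S2 -L-> S0 -R-> S1  → end S1, accepted
w3: Trace: S1 -R-> S2 -R-> S1 -R-> S2 -L-> S0  → end S0, rejected
w4: Trace: S1 -L-> S0 -L-> S0 -R-> S1  → end S1, accepted
w5: Trace: S1 -R-> S2 -L-> S0 -R-> S1  → end S1, accepted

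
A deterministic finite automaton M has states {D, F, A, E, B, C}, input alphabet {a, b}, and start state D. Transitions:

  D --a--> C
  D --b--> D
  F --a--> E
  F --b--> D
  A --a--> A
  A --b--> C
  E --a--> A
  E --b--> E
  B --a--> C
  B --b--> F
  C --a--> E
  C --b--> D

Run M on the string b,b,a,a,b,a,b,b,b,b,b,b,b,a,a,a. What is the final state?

A

Trace: D -b-> D -b-> D -a-> C -a-> E -b-> E -a-> A -b-> C -b-> D -b-> D -b-> D -b-> D -b-> D -b-> D -a-> C -a-> E -a-> A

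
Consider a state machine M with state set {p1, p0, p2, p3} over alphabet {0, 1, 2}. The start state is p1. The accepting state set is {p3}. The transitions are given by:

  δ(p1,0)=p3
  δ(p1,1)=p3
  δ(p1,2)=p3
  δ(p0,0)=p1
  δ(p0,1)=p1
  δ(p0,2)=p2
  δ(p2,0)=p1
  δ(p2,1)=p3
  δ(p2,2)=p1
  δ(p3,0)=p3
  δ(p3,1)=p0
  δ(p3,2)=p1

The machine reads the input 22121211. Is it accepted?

No

p1 → p3 → p1 → p3 → p1 → p3 → p1 → p3 → p0
End state p0 is not accepting.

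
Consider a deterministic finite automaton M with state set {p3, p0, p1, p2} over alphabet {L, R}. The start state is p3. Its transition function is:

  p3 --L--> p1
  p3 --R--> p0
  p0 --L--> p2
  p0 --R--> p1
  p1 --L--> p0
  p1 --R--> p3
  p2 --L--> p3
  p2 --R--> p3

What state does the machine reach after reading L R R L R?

p3 → p1 → p3 → p0 → p2 → p3

p3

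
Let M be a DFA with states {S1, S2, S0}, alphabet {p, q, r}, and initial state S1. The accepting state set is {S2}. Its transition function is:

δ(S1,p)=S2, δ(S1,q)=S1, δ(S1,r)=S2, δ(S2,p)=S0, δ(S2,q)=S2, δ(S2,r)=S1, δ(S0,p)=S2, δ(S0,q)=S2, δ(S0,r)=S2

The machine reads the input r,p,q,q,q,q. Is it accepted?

Yes

S1 → S2 → S0 → S2 → S2 → S2 → S2
End state S2 is accepting.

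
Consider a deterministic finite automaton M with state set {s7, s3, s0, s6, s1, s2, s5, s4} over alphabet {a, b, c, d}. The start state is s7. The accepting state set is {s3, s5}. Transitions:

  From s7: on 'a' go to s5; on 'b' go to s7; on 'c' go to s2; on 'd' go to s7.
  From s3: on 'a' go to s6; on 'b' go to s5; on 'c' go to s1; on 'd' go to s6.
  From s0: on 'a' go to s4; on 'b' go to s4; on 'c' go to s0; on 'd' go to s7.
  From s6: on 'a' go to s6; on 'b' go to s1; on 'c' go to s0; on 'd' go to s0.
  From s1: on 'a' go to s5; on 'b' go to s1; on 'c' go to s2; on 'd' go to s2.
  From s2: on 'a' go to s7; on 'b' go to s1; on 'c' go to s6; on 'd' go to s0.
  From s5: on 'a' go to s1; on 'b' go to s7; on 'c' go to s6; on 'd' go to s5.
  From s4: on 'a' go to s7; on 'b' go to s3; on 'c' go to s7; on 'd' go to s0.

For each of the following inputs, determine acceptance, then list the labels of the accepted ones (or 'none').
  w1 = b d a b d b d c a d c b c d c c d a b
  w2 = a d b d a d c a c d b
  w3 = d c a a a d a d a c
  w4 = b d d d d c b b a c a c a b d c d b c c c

w1: Trace: s7 -b-> s7 -d-> s7 -a-> s5 -b-> s7 -d-> s7 -b-> s7 -d-> s7 -c-> s2 -a-> s7 -d-> s7 -c-> s2 -b-> s1 -c-> s2 -d-> s0 -c-> s0 -c-> s0 -d-> s7 -a-> s5 -b-> s7  → end s7, rejected
w2: Trace: s7 -a-> s5 -d-> s5 -b-> s7 -d-> s7 -a-> s5 -d-> s5 -c-> s6 -a-> s6 -c-> s0 -d-> s7 -b-> s7  → end s7, rejected
w3: Trace: s7 -d-> s7 -c-> s2 -a-> s7 -a-> s5 -a-> s1 -d-> s2 -a-> s7 -d-> s7 -a-> s5 -c-> s6  → end s6, rejected
w4: Trace: s7 -b-> s7 -d-> s7 -d-> s7 -d-> s7 -d-> s7 -c-> s2 -b-> s1 -b-> s1 -a-> s5 -c-> s6 -a-> s6 -c-> s0 -a-> s4 -b-> s3 -d-> s6 -c-> s0 -d-> s7 -b-> s7 -c-> s2 -c-> s6 -c-> s0  → end s0, rejected

none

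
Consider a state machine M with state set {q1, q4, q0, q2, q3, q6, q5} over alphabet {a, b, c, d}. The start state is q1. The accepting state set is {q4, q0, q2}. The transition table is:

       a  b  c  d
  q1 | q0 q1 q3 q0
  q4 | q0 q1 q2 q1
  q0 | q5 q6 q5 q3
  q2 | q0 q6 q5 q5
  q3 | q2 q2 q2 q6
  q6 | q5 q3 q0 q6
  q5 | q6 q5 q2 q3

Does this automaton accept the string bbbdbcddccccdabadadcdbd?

start at q1
read 'b': q1 → q1
read 'b': q1 → q1
read 'b': q1 → q1
read 'd': q1 → q0
read 'b': q0 → q6
read 'c': q6 → q0
read 'd': q0 → q3
read 'd': q3 → q6
read 'c': q6 → q0
read 'c': q0 → q5
read 'c': q5 → q2
read 'c': q2 → q5
read 'd': q5 → q3
read 'a': q3 → q2
read 'b': q2 → q6
read 'a': q6 → q5
read 'd': q5 → q3
read 'a': q3 → q2
read 'd': q2 → q5
read 'c': q5 → q2
read 'd': q2 → q5
read 'b': q5 → q5
read 'd': q5 → q3
End state q3 is not accepting.

No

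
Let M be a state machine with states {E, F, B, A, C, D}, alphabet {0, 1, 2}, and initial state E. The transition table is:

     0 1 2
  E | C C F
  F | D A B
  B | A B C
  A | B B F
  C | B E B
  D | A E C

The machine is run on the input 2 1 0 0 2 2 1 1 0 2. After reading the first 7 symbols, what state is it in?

Trace: E -2-> F -1-> A -0-> B -0-> A -2-> F -2-> B -1-> B
After 7 symbols: B.

B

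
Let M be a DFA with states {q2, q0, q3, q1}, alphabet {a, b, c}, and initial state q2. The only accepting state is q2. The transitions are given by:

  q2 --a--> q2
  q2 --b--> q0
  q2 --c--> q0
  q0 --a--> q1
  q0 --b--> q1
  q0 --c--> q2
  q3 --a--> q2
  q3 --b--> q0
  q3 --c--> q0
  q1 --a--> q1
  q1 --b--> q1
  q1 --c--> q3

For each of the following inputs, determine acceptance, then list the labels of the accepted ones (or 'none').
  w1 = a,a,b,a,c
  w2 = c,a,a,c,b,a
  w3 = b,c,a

w3

w1: q2 → q2 → q2 → q0 → q1 → q3  → end q3, rejected
w2: q2 → q0 → q1 → q1 → q3 → q0 → q1  → end q1, rejected
w3: q2 → q0 → q2 → q2  → end q2, accepted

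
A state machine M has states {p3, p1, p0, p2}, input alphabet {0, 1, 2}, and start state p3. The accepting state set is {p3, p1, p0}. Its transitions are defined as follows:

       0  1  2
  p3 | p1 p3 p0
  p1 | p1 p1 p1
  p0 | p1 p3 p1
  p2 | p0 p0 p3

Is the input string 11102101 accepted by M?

Yes

start at p3
read '1': p3 → p3
read '1': p3 → p3
read '1': p3 → p3
read '0': p3 → p1
read '2': p1 → p1
read '1': p1 → p1
read '0': p1 → p1
read '1': p1 → p1
End state p1 is accepting.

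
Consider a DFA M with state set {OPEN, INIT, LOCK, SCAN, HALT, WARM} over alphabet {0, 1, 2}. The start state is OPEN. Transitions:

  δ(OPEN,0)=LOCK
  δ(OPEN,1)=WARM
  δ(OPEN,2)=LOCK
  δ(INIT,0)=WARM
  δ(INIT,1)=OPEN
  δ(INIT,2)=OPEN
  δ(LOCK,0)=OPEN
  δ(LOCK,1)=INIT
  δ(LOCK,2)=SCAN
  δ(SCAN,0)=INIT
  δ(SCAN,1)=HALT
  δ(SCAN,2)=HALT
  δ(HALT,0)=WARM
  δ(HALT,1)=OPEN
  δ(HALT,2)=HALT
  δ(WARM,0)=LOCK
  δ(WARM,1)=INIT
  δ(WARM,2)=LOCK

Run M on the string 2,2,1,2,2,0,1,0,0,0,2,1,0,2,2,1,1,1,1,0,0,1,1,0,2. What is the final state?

start at OPEN
read '2': OPEN → LOCK
read '2': LOCK → SCAN
read '1': SCAN → HALT
read '2': HALT → HALT
read '2': HALT → HALT
read '0': HALT → WARM
read '1': WARM → INIT
read '0': INIT → WARM
read '0': WARM → LOCK
read '0': LOCK → OPEN
read '2': OPEN → LOCK
read '1': LOCK → INIT
read '0': INIT → WARM
read '2': WARM → LOCK
read '2': LOCK → SCAN
read '1': SCAN → HALT
read '1': HALT → OPEN
read '1': OPEN → WARM
read '1': WARM → INIT
read '0': INIT → WARM
read '0': WARM → LOCK
read '1': LOCK → INIT
read '1': INIT → OPEN
read '0': OPEN → LOCK
read '2': LOCK → SCAN

SCAN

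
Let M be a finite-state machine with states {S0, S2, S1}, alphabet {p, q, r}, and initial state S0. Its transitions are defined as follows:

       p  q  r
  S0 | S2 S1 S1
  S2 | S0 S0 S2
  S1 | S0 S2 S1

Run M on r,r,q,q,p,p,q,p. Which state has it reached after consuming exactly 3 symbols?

start at S0
read 'r': S0 → S1
read 'r': S1 → S1
read 'q': S1 → S2
After 3 symbols: S2.

S2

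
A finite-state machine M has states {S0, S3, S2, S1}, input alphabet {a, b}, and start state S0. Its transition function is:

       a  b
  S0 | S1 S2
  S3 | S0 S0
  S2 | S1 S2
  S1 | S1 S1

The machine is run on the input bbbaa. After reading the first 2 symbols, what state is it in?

S2

S0 → S2 → S2
After 2 symbols: S2.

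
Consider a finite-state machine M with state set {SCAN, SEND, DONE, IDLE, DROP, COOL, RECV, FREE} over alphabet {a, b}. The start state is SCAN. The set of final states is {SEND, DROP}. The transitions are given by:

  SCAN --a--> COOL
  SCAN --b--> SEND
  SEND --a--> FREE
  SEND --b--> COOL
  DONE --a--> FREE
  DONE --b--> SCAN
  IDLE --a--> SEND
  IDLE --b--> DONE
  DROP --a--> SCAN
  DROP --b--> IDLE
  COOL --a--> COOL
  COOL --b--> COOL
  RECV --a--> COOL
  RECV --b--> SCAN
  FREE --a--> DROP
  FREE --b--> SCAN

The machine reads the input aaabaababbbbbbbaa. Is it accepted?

start at SCAN
read 'a': SCAN → COOL
read 'a': COOL → COOL
read 'a': COOL → COOL
read 'b': COOL → COOL
read 'a': COOL → COOL
read 'a': COOL → COOL
read 'b': COOL → COOL
read 'a': COOL → COOL
read 'b': COOL → COOL
read 'b': COOL → COOL
read 'b': COOL → COOL
read 'b': COOL → COOL
read 'b': COOL → COOL
read 'b': COOL → COOL
read 'b': COOL → COOL
read 'a': COOL → COOL
read 'a': COOL → COOL
End state COOL is not accepting.

No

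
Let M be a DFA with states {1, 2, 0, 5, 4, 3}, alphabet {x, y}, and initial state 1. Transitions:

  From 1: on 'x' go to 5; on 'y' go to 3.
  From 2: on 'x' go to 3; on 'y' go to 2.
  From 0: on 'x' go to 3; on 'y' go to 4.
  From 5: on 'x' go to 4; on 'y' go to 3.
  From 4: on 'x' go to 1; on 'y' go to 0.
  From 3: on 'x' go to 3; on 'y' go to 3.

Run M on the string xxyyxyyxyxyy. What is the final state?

start at 1
read 'x': 1 → 5
read 'x': 5 → 4
read 'y': 4 → 0
read 'y': 0 → 4
read 'x': 4 → 1
read 'y': 1 → 3
read 'y': 3 → 3
read 'x': 3 → 3
read 'y': 3 → 3
read 'x': 3 → 3
read 'y': 3 → 3
read 'y': 3 → 3

3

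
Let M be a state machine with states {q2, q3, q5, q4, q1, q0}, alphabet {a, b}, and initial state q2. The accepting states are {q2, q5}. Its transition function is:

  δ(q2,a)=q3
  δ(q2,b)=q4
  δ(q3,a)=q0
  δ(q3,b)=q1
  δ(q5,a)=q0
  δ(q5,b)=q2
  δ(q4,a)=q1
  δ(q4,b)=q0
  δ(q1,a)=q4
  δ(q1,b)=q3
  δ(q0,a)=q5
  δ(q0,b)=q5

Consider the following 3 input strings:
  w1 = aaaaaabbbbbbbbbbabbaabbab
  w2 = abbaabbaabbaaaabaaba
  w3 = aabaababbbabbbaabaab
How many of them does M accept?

w1: Trace: q2 -a-> q3 -a-> q0 -a-> q5 -a-> q0 -a-> q5 -a-> q0 -b-> q5 -b-> q2 -b-> q4 -b-> q0 -b-> q5 -b-> q2 -b-> q4 -b-> q0 -b-> q5 -b-> q2 -a-> q3 -b-> q1 -b-> q3 -a-> q0 -a-> q5 -b-> q2 -b-> q4 -a-> q1 -b-> q3  → end q3, rejected
w2: Trace: q2 -a-> q3 -b-> q1 -b-> q3 -a-> q0 -a-> q5 -b-> q2 -b-> q4 -a-> q1 -a-> q4 -b-> q0 -b-> q5 -a-> q0 -a-> q5 -a-> q0 -a-> q5 -b-> q2 -a-> q3 -a-> q0 -b-> q5 -a-> q0  → end q0, rejected
w3: Trace: q2 -a-> q3 -a-> q0 -b-> q5 -a-> q0 -a-> q5 -b-> q2 -a-> q3 -b-> q1 -b-> q3 -b-> q1 -a-> q4 -b-> q0 -b-> q5 -b-> q2 -a-> q3 -a-> q0 -b-> q5 -a-> q0 -a-> q5 -b-> q2  → end q2, accepted

1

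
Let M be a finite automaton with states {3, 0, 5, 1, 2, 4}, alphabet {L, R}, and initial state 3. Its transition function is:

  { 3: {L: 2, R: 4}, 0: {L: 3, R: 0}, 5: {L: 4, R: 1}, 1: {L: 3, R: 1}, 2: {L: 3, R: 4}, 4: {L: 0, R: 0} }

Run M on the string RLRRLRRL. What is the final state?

Trace: 3 -R-> 4 -L-> 0 -R-> 0 -R-> 0 -L-> 3 -R-> 4 -R-> 0 -L-> 3

3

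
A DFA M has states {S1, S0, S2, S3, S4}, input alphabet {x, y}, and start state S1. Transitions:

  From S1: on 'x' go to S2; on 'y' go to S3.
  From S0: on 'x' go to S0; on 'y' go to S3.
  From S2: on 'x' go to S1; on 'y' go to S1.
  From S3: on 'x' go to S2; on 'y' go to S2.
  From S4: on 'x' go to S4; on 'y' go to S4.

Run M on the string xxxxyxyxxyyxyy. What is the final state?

start at S1
read 'x': S1 → S2
read 'x': S2 → S1
read 'x': S1 → S2
read 'x': S2 → S1
read 'y': S1 → S3
read 'x': S3 → S2
read 'y': S2 → S1
read 'x': S1 → S2
read 'x': S2 → S1
read 'y': S1 → S3
read 'y': S3 → S2
read 'x': S2 → S1
read 'y': S1 → S3
read 'y': S3 → S2

S2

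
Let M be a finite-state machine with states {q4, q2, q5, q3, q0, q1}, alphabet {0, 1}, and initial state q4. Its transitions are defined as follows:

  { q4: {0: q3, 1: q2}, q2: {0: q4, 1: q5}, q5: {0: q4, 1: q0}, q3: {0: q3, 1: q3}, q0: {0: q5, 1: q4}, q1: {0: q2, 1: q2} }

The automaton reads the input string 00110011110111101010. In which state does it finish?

q3

Trace: q4 -0-> q3 -0-> q3 -1-> q3 -1-> q3 -0-> q3 -0-> q3 -1-> q3 -1-> q3 -1-> q3 -1-> q3 -0-> q3 -1-> q3 -1-> q3 -1-> q3 -1-> q3 -0-> q3 -1-> q3 -0-> q3 -1-> q3 -0-> q3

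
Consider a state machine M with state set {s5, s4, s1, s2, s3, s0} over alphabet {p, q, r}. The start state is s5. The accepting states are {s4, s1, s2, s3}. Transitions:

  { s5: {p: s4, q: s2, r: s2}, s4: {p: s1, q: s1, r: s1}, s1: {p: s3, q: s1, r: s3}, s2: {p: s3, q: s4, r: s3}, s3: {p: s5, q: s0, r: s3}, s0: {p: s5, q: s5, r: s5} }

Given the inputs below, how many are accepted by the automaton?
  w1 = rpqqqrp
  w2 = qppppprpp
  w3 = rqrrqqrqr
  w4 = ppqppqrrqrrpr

w1: s5 → s2 → s3 → s0 → s5 → s2 → s3 → s5  → end s5, rejected
w2: s5 → s2 → s3 → s5 → s4 → s1 → s3 → s3 → s5 → s4  → end s4, accepted
w3: s5 → s2 → s4 → s1 → s3 → s0 → s5 → s2 → s4 → s1  → end s1, accepted
w4: s5 → s4 → s1 → s1 → s3 → s5 → s2 → s3 → s3 → s0 → s5 → s2 → s3 → s3  → end s3, accepted

3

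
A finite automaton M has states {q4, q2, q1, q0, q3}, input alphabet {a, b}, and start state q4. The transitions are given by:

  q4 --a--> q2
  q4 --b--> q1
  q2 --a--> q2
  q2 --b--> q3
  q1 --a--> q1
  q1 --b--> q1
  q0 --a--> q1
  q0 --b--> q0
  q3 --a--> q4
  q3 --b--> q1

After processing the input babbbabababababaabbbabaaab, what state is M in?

q4 → q1 → q1 → q1 → q1 → q1 → q1 → q1 → q1 → q1 → q1 → q1 → q1 → q1 → q1 → q1 → q1 → q1 → q1 → q1 → q1 → q1 → q1 → q1 → q1 → q1 → q1

q1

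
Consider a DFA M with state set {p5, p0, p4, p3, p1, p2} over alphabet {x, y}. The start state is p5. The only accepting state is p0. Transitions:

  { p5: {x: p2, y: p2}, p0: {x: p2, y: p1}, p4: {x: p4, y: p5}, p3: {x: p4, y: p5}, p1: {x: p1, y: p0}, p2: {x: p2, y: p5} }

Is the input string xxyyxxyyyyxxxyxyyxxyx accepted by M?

Trace: p5 -x-> p2 -x-> p2 -y-> p5 -y-> p2 -x-> p2 -x-> p2 -y-> p5 -y-> p2 -y-> p5 -y-> p2 -x-> p2 -x-> p2 -x-> p2 -y-> p5 -x-> p2 -y-> p5 -y-> p2 -x-> p2 -x-> p2 -y-> p5 -x-> p2
End state p2 is not accepting.

No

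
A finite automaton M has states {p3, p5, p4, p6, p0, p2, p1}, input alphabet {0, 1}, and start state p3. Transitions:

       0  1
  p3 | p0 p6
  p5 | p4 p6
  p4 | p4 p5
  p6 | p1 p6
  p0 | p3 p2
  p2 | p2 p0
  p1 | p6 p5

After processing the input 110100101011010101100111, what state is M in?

p6

start at p3
read '1': p3 → p6
read '1': p6 → p6
read '0': p6 → p1
read '1': p1 → p5
read '0': p5 → p4
read '0': p4 → p4
read '1': p4 → p5
read '0': p5 → p4
read '1': p4 → p5
read '0': p5 → p4
read '1': p4 → p5
read '1': p5 → p6
read '0': p6 → p1
read '1': p1 → p5
read '0': p5 → p4
read '1': p4 → p5
read '0': p5 → p4
read '1': p4 → p5
read '1': p5 → p6
read '0': p6 → p1
read '0': p1 → p6
read '1': p6 → p6
read '1': p6 → p6
read '1': p6 → p6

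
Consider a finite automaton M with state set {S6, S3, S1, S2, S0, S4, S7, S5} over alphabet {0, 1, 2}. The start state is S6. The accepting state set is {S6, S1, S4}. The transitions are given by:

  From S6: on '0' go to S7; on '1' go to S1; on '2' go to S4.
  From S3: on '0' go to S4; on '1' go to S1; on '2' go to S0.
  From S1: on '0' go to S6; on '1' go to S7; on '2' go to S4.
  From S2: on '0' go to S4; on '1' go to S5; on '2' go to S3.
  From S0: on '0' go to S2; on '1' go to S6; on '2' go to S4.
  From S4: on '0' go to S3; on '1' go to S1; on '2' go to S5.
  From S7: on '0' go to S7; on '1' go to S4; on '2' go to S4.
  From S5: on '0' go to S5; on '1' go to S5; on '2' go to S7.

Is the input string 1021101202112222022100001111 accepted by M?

Trace: S6 -1-> S1 -0-> S6 -2-> S4 -1-> S1 -1-> S7 -0-> S7 -1-> S4 -2-> S5 -0-> S5 -2-> S7 -1-> S4 -1-> S1 -2-> S4 -2-> S5 -2-> S7 -2-> S4 -0-> S3 -2-> S0 -2-> S4 -1-> S1 -0-> S6 -0-> S7 -0-> S7 -0-> S7 -1-> S4 -1-> S1 -1-> S7 -1-> S4
End state S4 is accepting.

Yes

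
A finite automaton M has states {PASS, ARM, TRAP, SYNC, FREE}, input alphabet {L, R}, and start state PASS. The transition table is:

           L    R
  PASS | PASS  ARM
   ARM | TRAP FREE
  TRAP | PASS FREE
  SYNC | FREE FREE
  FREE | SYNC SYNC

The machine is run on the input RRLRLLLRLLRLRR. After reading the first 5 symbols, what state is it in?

SYNC

Trace: PASS -R-> ARM -R-> FREE -L-> SYNC -R-> FREE -L-> SYNC
After 5 symbols: SYNC.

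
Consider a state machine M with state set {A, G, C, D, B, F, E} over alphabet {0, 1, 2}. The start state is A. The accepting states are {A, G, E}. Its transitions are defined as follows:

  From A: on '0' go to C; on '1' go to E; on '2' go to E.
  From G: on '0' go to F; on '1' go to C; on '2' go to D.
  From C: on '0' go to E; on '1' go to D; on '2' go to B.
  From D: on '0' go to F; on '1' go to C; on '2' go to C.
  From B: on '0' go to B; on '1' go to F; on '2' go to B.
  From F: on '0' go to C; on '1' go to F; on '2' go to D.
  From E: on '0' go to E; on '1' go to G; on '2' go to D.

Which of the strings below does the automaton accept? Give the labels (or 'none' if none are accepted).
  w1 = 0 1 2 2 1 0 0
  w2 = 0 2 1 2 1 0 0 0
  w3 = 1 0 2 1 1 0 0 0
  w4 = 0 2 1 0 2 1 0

w1, w2, w3

w1:
  start at A
  read '0': A → C
  read '1': C → D
  read '2': D → C
  read '2': C → B
  read '1': B → F
  read '0': F → C
  read '0': C → E
  end E, accepted
w2:
  start at A
  read '0': A → C
  read '2': C → B
  read '1': B → F
  read '2': F → D
  read '1': D → C
  read '0': C → E
  read '0': E → E
  read '0': E → E
  end E, accepted
w3:
  start at A
  read '1': A → E
  read '0': E → E
  read '2': E → D
  read '1': D → C
  read '1': C → D
  read '0': D → F
  read '0': F → C
  read '0': C → E
  end E, accepted
w4:
  start at A
  read '0': A → C
  read '2': C → B
  read '1': B → F
  read '0': F → C
  read '2': C → B
  read '1': B → F
  read '0': F → C
  end C, rejected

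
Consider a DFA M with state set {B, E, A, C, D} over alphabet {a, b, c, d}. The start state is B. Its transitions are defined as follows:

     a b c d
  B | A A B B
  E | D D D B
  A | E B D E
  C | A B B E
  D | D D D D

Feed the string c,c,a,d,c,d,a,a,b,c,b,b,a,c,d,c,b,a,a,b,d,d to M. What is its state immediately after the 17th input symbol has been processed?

B → B → B → A → E → D → D → D → D → D → D → D → D → D → D → D → D → D
After 17 symbols: D.

D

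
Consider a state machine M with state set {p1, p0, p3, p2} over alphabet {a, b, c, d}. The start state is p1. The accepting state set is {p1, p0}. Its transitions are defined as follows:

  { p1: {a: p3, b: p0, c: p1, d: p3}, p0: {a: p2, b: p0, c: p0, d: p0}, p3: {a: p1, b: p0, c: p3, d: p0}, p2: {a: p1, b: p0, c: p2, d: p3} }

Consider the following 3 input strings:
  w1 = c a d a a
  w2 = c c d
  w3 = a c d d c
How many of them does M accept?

w1: Trace: p1 -c-> p1 -a-> p3 -d-> p0 -a-> p2 -a-> p1  → end p1, accepted
w2: Trace: p1 -c-> p1 -c-> p1 -d-> p3  → end p3, rejected
w3: Trace: p1 -a-> p3 -c-> p3 -d-> p0 -d-> p0 -c-> p0  → end p0, accepted

2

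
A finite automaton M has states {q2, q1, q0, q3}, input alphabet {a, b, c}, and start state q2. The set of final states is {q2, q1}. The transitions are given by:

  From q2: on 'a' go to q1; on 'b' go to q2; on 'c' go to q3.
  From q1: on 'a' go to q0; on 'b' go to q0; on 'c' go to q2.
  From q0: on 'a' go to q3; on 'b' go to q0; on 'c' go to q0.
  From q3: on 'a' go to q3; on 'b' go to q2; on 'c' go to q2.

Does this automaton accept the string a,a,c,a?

No

Trace: q2 -a-> q1 -a-> q0 -c-> q0 -a-> q3
End state q3 is not accepting.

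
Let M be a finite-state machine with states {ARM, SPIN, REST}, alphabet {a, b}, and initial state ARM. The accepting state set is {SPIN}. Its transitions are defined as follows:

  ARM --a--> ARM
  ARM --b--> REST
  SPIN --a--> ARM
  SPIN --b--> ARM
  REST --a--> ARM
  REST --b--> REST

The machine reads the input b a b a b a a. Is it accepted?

No

start at ARM
read 'b': ARM → REST
read 'a': REST → ARM
read 'b': ARM → REST
read 'a': REST → ARM
read 'b': ARM → REST
read 'a': REST → ARM
read 'a': ARM → ARM
End state ARM is not accepting.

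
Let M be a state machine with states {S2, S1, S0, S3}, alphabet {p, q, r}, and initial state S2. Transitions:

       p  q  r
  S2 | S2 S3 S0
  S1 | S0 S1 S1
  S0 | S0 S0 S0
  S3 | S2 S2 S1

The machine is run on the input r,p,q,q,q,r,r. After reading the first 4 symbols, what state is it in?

S2 → S0 → S0 → S0 → S0
After 4 symbols: S0.

S0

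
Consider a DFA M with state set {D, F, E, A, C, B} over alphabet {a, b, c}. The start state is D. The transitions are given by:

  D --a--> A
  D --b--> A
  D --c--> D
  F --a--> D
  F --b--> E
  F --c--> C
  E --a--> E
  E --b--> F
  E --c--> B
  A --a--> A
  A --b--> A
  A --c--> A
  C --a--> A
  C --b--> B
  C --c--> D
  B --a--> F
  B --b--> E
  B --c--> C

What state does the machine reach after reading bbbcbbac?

A

Trace: D -b-> A -b-> A -b-> A -c-> A -b-> A -b-> A -a-> A -c-> A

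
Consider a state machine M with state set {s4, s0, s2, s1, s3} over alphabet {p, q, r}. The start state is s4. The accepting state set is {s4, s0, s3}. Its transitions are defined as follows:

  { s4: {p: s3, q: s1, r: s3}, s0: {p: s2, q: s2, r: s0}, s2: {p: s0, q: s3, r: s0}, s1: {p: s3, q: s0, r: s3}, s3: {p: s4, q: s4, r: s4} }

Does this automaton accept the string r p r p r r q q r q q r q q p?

No

s4 → s3 → s4 → s3 → s4 → s3 → s4 → s1 → s0 → s0 → s2 → s3 → s4 → s1 → s0 → s2
End state s2 is not accepting.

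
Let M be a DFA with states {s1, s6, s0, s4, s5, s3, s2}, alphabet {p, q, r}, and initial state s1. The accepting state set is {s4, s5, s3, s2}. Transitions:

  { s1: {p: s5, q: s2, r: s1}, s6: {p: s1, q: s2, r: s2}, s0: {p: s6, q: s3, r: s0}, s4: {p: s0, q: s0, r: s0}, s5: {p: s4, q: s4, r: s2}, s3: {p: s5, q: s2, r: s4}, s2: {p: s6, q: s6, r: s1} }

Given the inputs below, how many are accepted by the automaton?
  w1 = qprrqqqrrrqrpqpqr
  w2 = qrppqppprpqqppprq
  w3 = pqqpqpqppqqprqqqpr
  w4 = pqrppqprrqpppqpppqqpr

3

w1: s1 → s2 → s6 → s2 → s1 → s2 → s6 → s2 → s1 → s1 → s1 → s2 → s1 → s5 → s4 → s0 → s3 → s4  → end s4, accepted
w2: s1 → s2 → s1 → s5 → s4 → s0 → s6 → s1 → s5 → s2 → s6 → s2 → s6 → s1 → s5 → s4 → s0 → s3  → end s3, accepted
w3: s1 → s5 → s4 → s0 → s6 → s2 → s6 → s2 → s6 → s1 → s2 → s6 → s1 → s1 → s2 → s6 → s2 → s6 → s2  → end s2, accepted
w4: s1 → s5 → s4 → s0 → s6 → s1 → s2 → s6 → s2 → s1 → s2 → s6 → s1 → s5 → s4 → s0 → s6 → s1 → s2 → s6 → s1 → s1  → end s1, rejected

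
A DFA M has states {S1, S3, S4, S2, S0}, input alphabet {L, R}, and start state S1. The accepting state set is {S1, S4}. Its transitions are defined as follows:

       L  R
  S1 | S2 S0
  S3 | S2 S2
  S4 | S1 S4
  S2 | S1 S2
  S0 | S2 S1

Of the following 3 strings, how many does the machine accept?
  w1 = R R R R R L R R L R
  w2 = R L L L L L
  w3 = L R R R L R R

1

w1:
  start at S1
  read 'R': S1 → S0
  read 'R': S0 → S1
  read 'R': S1 → S0
  read 'R': S0 → S1
  read 'R': S1 → S0
  read 'L': S0 → S2
  read 'R': S2 → S2
  read 'R': S2 → S2
  read 'L': S2 → S1
  read 'R': S1 → S0
  end S0, rejected
w2:
  start at S1
  read 'R': S1 → S0
  read 'L': S0 → S2
  read 'L': S2 → S1
  read 'L': S1 → S2
  read 'L': S2 → S1
  read 'L': S1 → S2
  end S2, rejected
w3:
  start at S1
  read 'L': S1 → S2
  read 'R': S2 → S2
  read 'R': S2 → S2
  read 'R': S2 → S2
  read 'L': S2 → S1
  read 'R': S1 → S0
  read 'R': S0 → S1
  end S1, accepted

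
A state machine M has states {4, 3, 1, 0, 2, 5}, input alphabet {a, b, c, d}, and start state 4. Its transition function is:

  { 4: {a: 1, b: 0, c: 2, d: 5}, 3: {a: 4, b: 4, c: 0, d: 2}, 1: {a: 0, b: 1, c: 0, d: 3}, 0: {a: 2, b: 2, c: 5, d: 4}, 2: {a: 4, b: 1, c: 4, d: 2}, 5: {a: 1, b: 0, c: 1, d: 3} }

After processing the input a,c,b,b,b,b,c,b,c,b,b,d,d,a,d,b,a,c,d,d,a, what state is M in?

4

Trace: 4 -a-> 1 -c-> 0 -b-> 2 -b-> 1 -b-> 1 -b-> 1 -c-> 0 -b-> 2 -c-> 4 -b-> 0 -b-> 2 -d-> 2 -d-> 2 -a-> 4 -d-> 5 -b-> 0 -a-> 2 -c-> 4 -d-> 5 -d-> 3 -a-> 4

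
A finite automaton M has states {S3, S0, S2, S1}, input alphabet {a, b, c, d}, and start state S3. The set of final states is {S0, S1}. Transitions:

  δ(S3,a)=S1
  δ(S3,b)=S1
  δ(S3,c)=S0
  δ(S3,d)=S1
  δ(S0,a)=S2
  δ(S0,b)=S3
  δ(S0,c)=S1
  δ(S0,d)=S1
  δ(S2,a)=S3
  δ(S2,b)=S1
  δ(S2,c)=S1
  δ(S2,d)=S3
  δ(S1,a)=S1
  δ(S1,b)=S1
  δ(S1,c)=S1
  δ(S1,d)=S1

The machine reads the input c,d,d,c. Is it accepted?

S3 → S0 → S1 → S1 → S1
End state S1 is accepting.

Yes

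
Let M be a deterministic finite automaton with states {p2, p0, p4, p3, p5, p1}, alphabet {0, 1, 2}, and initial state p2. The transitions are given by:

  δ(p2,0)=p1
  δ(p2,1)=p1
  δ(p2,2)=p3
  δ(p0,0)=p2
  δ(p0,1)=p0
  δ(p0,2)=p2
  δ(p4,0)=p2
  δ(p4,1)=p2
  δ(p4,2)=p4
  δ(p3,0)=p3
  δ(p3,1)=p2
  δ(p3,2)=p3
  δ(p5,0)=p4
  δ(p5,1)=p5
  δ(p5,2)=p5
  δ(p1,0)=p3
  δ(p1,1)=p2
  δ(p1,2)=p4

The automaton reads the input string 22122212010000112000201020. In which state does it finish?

start at p2
read '2': p2 → p3
read '2': p3 → p3
read '1': p3 → p2
read '2': p2 → p3
read '2': p3 → p3
read '2': p3 → p3
read '1': p3 → p2
read '2': p2 → p3
read '0': p3 → p3
read '1': p3 → p2
read '0': p2 → p1
read '0': p1 → p3
read '0': p3 → p3
read '0': p3 → p3
read '1': p3 → p2
read '1': p2 → p1
read '2': p1 → p4
read '0': p4 → p2
read '0': p2 → p1
read '0': p1 → p3
read '2': p3 → p3
read '0': p3 → p3
read '1': p3 → p2
read '0': p2 → p1
read '2': p1 → p4
read '0': p4 → p2

p2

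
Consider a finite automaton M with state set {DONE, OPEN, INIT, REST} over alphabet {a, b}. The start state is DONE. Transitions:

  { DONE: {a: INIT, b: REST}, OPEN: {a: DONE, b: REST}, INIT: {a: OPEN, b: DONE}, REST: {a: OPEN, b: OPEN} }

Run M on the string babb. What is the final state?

Trace: DONE -b-> REST -a-> OPEN -b-> REST -b-> OPEN

OPEN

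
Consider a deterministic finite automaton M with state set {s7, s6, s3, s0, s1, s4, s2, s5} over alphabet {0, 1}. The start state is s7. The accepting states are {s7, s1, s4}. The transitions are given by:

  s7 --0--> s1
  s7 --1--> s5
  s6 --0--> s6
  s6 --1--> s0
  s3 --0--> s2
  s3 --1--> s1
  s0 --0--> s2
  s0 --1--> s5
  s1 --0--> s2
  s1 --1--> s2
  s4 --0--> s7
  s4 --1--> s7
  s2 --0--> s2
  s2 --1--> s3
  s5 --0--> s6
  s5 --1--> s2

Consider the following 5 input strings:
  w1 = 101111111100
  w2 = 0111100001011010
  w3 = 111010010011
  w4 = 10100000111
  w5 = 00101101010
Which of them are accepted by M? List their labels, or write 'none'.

w3

w1: Trace: s7 -1-> s5 -0-> s6 -1-> s0 -1-> s5 -1-> s2 -1-> s3 -1-> s1 -1-> s2 -1-> s3 -1-> s1 -0-> s2 -0-> s2  → end s2, rejected
w2: Trace: s7 -0-> s1 -1-> s2 -1-> s3 -1-> s1 -1-> s2 -0-> s2 -0-> s2 -0-> s2 -0-> s2 -1-> s3 -0-> s2 -1-> s3 -1-> s1 -0-> s2 -1-> s3 -0-> s2  → end s2, rejected
w3: Trace: s7 -1-> s5 -1-> s2 -1-> s3 -0-> s2 -1-> s3 -0-> s2 -0-> s2 -1-> s3 -0-> s2 -0-> s2 -1-> s3 -1-> s1  → end s1, accepted
w4: Trace: s7 -1-> s5 -0-> s6 -1-> s0 -0-> s2 -0-> s2 -0-> s2 -0-> s2 -0-> s2 -1-> s3 -1-> s1 -1-> s2  → end s2, rejected
w5: Trace: s7 -0-> s1 -0-> s2 -1-> s3 -0-> s2 -1-> s3 -1-> s1 -0-> s2 -1-> s3 -0-> s2 -1-> s3 -0-> s2  → end s2, rejected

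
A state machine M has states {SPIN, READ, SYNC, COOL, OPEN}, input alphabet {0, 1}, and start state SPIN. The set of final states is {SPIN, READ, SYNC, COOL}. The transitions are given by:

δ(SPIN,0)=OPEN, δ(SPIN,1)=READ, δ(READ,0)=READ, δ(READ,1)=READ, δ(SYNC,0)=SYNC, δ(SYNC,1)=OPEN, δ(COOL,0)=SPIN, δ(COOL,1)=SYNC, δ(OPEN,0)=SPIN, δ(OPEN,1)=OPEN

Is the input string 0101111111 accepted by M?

SPIN → OPEN → OPEN → SPIN → READ → READ → READ → READ → READ → READ → READ
End state READ is accepting.

Yes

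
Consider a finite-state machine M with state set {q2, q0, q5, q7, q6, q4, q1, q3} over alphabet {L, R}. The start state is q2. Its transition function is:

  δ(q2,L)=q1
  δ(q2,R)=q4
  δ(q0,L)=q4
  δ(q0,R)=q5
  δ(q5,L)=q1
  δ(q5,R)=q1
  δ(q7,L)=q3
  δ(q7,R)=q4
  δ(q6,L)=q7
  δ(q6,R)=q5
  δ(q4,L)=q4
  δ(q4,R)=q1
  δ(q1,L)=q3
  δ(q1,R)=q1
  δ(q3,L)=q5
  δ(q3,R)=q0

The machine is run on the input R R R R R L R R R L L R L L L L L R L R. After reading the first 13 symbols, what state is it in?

q2 → q4 → q1 → q1 → q1 → q1 → q3 → q0 → q5 → q1 → q3 → q5 → q1 → q3
After 13 symbols: q3.

q3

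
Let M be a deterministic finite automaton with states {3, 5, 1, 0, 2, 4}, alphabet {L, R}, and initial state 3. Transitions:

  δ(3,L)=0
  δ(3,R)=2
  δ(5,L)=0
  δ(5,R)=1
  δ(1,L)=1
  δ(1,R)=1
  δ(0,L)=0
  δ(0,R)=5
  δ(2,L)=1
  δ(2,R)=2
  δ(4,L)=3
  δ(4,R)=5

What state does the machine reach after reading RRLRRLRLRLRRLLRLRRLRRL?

1

start at 3
read 'R': 3 → 2
read 'R': 2 → 2
read 'L': 2 → 1
read 'R': 1 → 1
read 'R': 1 → 1
read 'L': 1 → 1
read 'R': 1 → 1
read 'L': 1 → 1
read 'R': 1 → 1
read 'L': 1 → 1
read 'R': 1 → 1
read 'R': 1 → 1
read 'L': 1 → 1
read 'L': 1 → 1
read 'R': 1 → 1
read 'L': 1 → 1
read 'R': 1 → 1
read 'R': 1 → 1
read 'L': 1 → 1
read 'R': 1 → 1
read 'R': 1 → 1
read 'L': 1 → 1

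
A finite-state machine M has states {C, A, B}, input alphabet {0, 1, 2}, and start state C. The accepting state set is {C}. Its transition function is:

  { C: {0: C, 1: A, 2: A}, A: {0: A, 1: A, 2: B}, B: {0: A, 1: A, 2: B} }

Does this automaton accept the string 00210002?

start at C
read '0': C → C
read '0': C → C
read '2': C → A
read '1': A → A
read '0': A → A
read '0': A → A
read '0': A → A
read '2': A → B
End state B is not accepting.

No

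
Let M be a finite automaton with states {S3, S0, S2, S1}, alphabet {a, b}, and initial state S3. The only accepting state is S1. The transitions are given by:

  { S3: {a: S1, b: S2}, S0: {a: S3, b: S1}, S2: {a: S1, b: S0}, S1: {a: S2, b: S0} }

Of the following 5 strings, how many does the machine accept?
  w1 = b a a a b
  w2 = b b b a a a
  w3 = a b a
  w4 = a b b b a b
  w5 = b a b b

1

w1: Trace: S3 -b-> S2 -a-> S1 -a-> S2 -a-> S1 -b-> S0  → end S0, rejected
w2: Trace: S3 -b-> S2 -b-> S0 -b-> S1 -a-> S2 -a-> S1 -a-> S2  → end S2, rejected
w3: Trace: S3 -a-> S1 -b-> S0 -a-> S3  → end S3, rejected
w4: Trace: S3 -a-> S1 -b-> S0 -b-> S1 -b-> S0 -a-> S3 -b-> S2  → end S2, rejected
w5: Trace: S3 -b-> S2 -a-> S1 -b-> S0 -b-> S1  → end S1, accepted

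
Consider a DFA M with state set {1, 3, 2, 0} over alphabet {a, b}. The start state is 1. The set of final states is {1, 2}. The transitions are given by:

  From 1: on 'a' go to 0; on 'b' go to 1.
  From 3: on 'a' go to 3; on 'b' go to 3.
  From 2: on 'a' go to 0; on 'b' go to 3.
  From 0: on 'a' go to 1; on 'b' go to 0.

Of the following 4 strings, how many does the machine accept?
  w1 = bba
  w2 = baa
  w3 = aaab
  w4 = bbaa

2

w1: 1 → 1 → 1 → 0  → end 0, rejected
w2: 1 → 1 → 0 → 1  → end 1, accepted
w3: 1 → 0 → 1 → 0 → 0  → end 0, rejected
w4: 1 → 1 → 1 → 0 → 1  → end 1, accepted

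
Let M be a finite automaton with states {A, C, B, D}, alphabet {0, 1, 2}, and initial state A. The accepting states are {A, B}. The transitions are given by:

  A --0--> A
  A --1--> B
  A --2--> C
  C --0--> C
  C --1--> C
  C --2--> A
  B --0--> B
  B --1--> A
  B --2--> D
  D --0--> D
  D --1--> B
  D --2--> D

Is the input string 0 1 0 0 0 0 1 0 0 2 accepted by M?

Trace: A -0-> A -1-> B -0-> B -0-> B -0-> B -0-> B -1-> A -0-> A -0-> A -2-> C
End state C is not accepting.

No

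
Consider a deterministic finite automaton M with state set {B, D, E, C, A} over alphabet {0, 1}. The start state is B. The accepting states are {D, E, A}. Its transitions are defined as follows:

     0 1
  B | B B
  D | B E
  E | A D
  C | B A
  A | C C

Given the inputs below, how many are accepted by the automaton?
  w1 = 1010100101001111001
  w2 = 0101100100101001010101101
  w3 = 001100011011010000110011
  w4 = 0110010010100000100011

0

w1:
  start at B
  read '1': B → B
  read '0': B → B
  read '1': B → B
  read '0': B → B
  read '1': B → B
  read '0': B → B
  read '0': B → B
  read '1': B → B
  read '0': B → B
  read '1': B → B
  read '0': B → B
  read '0': B → B
  read '1': B → B
  read '1': B → B
  read '1': B → B
  read '1': B → B
  read '0': B → B
  read '0': B → B
  read '1': B → B
  end B, rejected
w2:
  start at B
  read '0': B → B
  read '1': B → B
  read '0': B → B
  read '1': B → B
  read '1': B → B
  read '0': B → B
  read '0': B → B
  read '1': B → B
  read '0': B → B
  read '0': B → B
  read '1': B → B
  read '0': B → B
  read '1': B → B
  read '0': B → B
  read '0': B → B
  read '1': B → B
  read '0': B → B
  read '1': B → B
  read '0': B → B
  read '1': B → B
  read '0': B → B
  read '1': B → B
  read '1': B → B
  read '0': B → B
  read '1': B → B
  end B, rejected
w3:
  start at B
  read '0': B → B
  read '0': B → B
  read '1': B → B
  read '1': B → B
  read '0': B → B
  read '0': B → B
  read '0': B → B
  read '1': B → B
  read '1': B → B
  read '0': B → B
  read '1': B → B
  read '1': B → B
  read '0': B → B
  read '1': B → B
  read '0': B → B
  read '0': B → B
  read '0': B → B
  read '0': B → B
  read '1': B → B
  read '1': B → B
  read '0': B → B
  read '0': B → B
  read '1': B → B
  read '1': B → B
  end B, rejected
w4:
  start at B
  read '0': B → B
  read '1': B → B
  read '1': B → B
  read '0': B → B
  read '0': B → B
  read '1': B → B
  read '0': B → B
  read '0': B → B
  read '1': B → B
  read '0': B → B
  read '1': B → B
  read '0': B → B
  read '0': B → B
  read '0': B → B
  read '0': B → B
  read '0': B → B
  read '1': B → B
  read '0': B → B
  read '0': B → B
  read '0': B → B
  read '1': B → B
  read '1': B → B
  end B, rejected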